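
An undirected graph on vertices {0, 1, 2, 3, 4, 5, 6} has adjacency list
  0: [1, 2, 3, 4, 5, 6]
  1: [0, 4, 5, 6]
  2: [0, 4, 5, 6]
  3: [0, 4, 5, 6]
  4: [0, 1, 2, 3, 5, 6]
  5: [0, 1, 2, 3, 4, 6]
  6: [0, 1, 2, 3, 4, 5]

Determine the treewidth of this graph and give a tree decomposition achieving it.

Treewidth 4.
Bags: B1 = {0, 1, 4, 5, 6}  B2 = {0, 3, 4, 5, 6}  B3 = {0, 2, 4, 5, 6}
Tree: B1–B2, B2–B3

Each bag holds 5 vertices, so the decomposition has width 4, which upper-bounds the treewidth. Conversely, {0, 1, 4, 5, 6} is a clique of size 5, and the vertices of any clique must share a bag in every tree decomposition; so some bag has ≥ 5 vertices and tw(G) ≥ 4. Hence tw(G) = 4 exactly.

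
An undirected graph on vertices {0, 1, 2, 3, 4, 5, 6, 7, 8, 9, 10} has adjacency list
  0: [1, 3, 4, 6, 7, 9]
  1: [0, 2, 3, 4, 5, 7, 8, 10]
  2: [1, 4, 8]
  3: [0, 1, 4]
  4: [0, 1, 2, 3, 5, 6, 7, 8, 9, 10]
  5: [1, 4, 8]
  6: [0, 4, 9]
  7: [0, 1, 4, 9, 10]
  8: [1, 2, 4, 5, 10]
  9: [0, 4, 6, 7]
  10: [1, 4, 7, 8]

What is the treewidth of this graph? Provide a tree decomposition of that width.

Treewidth 3.
One optimal decomposition is:
Bags: B1 = {0, 1, 4, 7}  B2 = {1, 4, 7, 10}  B3 = {1, 4, 8, 10}  B4 = {1, 2, 4, 8}  B5 = {0, 4, 7, 9}  B6 = {1, 4, 5, 8}  B7 = {0, 4, 6, 9}  B8 = {0, 1, 3, 4}
Tree: B1–B2, B2–B3, B3–B4, B1–B5, B4–B6, B5–B7, B1–B8

The largest bag has 4 vertices, giving width 3; this decomposition certifies tw(G) ≤ 3. For the lower bound, the 4 vertices {0, 1, 3, 4} are pairwise adjacent, and any tree decomposition puts a clique entirely inside one bag — forcing width ≥ 3. Hence tw(G) = 3 exactly.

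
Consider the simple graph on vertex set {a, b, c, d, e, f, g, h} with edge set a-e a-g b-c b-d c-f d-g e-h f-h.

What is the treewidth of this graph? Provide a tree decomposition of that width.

Treewidth 2.
One optimal decomposition is:
Bags: B1 = {b, c, f}  B2 = {b, f, h}  B3 = {b, e, h}  B4 = {a, b, e}  B5 = {a, b, g}  B6 = {b, d, g}
Tree: B1–B2, B2–B3, B3–B4, B4–B5, B5–B6

The largest bag has 3 vertices, giving width 2; this decomposition certifies tw(G) ≤ 2. The edges b–c–f–h–e–a–g–d–b form a cycle, so G is not a tree and its treewidth is at least 2. The upper and lower bounds meet at 2, so that is the treewidth.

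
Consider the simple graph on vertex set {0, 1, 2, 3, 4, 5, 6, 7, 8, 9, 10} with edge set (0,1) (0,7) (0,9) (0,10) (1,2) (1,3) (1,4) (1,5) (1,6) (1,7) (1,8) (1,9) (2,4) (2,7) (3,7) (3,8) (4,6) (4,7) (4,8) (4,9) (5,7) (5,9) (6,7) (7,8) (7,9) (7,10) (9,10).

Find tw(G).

A width-3 tree decomposition is:
Bags: B1 = {1, 4, 7, 9}  B2 = {1, 4, 7, 8}  B3 = {1, 4, 6, 7}  B4 = {1, 2, 4, 7}  B5 = {0, 1, 7, 9}  B6 = {1, 3, 7, 8}  B7 = {1, 5, 7, 9}  B8 = {0, 7, 9, 10}
Tree: B1–B2, B1–B3, B3–B4, B1–B5, B2–B6, B1–B7, B5–B8
Each bag holds 4 vertices, so the decomposition has width 3, which upper-bounds the treewidth. For the lower bound, the 4 vertices {0, 1, 7, 9} are pairwise adjacent, and any tree decomposition puts a clique entirely inside one bag — forcing width ≥ 3. The upper and lower bounds meet at 3, so that is the treewidth.

3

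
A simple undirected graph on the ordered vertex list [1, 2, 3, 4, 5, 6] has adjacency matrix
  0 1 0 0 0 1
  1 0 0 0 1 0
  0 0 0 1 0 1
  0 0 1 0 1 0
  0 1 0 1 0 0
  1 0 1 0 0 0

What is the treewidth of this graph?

A width-2 tree decomposition is:
Bags: B1 = {3, 4, 5}  B2 = {3, 5, 6}  B3 = {1, 5, 6}  B4 = {1, 2, 5}
Tree: B1–B2, B2–B3, B3–B4
The largest bag has 3 vertices, giving width 2; this decomposition certifies tw(G) ≤ 2. For the lower bound, G contains the cycle 5–4–3–6–1–2–5, so G is not a forest; only forests have treewidth ≤ 1, hence tw(G) ≥ 2. Combining the bounds, tw(G) = 2.

2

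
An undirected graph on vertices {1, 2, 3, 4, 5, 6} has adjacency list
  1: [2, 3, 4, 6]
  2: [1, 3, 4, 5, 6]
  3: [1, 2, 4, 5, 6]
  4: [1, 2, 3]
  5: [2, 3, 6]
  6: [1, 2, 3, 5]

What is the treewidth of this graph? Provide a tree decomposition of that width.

Each bag holds 4 vertices, so the decomposition has width 3, which upper-bounds the treewidth. On the other hand G contains the 4-clique {1, 2, 3, 4}. A clique must lie in a single bag of any decomposition, so no decomposition can have width below 3. Therefore the treewidth is 3.

Treewidth 3.
One optimal decomposition is:
Bags: B1 = {2, 3, 5, 6}  B2 = {1, 2, 3, 6}  B3 = {1, 2, 3, 4}
Tree: B1–B2, B2–B3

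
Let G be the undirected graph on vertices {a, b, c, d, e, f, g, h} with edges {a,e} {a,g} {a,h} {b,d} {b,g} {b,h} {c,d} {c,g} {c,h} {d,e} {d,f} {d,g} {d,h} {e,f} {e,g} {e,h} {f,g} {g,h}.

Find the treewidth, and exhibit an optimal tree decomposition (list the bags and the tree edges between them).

Treewidth 3.
One optimal decomposition is:
Bags: B1 = {b, d, g, h}  B2 = {d, e, g, h}  B3 = {d, e, f, g}  B4 = {c, d, g, h}  B5 = {a, e, g, h}
Tree: B1–B2, B2–B3, B1–B4, B2–B5

Each bag holds 4 vertices, so the decomposition has width 3, which upper-bounds the treewidth. For the lower bound, the 4 vertices {d, e, g, h} are pairwise adjacent, and any tree decomposition puts a clique entirely inside one bag — forcing width ≥ 3. The upper and lower bounds meet at 3, so that is the treewidth.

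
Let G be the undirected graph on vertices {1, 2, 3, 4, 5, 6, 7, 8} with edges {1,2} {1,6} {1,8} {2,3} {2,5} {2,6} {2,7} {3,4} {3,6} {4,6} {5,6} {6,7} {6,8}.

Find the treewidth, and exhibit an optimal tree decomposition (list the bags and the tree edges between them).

Each bag holds 3 vertices, so the decomposition has width 2, which upper-bounds the treewidth. Conversely, {1, 6, 8} is a clique of size 3, and the vertices of any clique must share a bag in every tree decomposition; so some bag has ≥ 3 vertices and tw(G) ≥ 2. Combining the bounds, tw(G) = 2.

Treewidth 2.
One optimal decomposition is:
Bags: B1 = {1, 2, 6}  B2 = {2, 6, 7}  B3 = {2, 5, 6}  B4 = {2, 3, 6}  B5 = {3, 4, 6}  B6 = {1, 6, 8}
Tree: B1–B2, B2–B3, B1–B4, B4–B5, B1–B6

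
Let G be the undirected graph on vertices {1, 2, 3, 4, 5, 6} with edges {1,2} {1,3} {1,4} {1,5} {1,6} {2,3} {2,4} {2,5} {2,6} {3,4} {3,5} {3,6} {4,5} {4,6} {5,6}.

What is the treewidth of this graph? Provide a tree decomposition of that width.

With just one bag of size 6, the width is 6 − 1 = 5, so tw(G) ≤ 5. For the lower bound, the 6 vertices {1, 2, 3, 4, 5, 6} are pairwise adjacent, and any tree decomposition puts a clique entirely inside one bag — forcing width ≥ 5. Hence tw(G) = 5 exactly.

Treewidth 5.
Bags: B1 = {1, 2, 3, 4, 5, 6}
Tree: (single bag)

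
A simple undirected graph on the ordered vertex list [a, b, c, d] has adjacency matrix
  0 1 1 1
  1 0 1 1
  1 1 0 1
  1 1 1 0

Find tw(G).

3

A width-3 tree decomposition is:
Bags: B1 = {a, b, c, d}
Tree: (single bag)
With just one bag of size 4, the width is 4 − 1 = 3, so tw(G) ≤ 3. On the other hand G contains the 4-clique {a, b, c, d}. A clique must lie in a single bag of any decomposition, so no decomposition can have width below 3. The upper and lower bounds meet at 3, so that is the treewidth.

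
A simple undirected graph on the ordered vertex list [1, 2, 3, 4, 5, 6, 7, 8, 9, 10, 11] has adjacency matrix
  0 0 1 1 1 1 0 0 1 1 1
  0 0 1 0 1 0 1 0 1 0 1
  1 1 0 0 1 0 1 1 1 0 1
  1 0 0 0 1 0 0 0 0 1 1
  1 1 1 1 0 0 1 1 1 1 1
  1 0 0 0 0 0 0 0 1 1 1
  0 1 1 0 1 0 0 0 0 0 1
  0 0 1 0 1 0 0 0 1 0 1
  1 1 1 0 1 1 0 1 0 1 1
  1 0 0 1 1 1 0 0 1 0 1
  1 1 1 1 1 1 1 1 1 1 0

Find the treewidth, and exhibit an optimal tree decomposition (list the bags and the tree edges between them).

Each bag holds 5 vertices, so the decomposition has width 4, which upper-bounds the treewidth. On the other hand G contains the 5-clique {1, 5, 9, 10, 11}. A clique must lie in a single bag of any decomposition, so no decomposition can have width below 4. Hence tw(G) = 4 exactly.

Treewidth 4.
Bags: B1 = {1, 5, 9, 10, 11}  B2 = {1, 3, 5, 9, 11}  B3 = {3, 5, 8, 9, 11}  B4 = {2, 3, 5, 9, 11}  B5 = {2, 3, 5, 7, 11}  B6 = {1, 6, 9, 10, 11}  B7 = {1, 4, 5, 10, 11}
Tree: B1–B2, B2–B3, B3–B4, B4–B5, B1–B6, B1–B7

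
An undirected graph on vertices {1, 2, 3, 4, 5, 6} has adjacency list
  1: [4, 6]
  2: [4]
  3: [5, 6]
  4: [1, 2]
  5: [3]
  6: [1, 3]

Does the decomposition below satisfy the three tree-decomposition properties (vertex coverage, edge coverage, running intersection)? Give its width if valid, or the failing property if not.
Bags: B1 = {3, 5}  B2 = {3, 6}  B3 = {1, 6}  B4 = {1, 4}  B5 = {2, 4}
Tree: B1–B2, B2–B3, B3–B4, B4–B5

Every vertex of G appears in some bag (union = {1, 2, 3, 4, 5, 6}); every edge is covered by a bag; and for each vertex v the set of bags containing v is connected in the bag tree. The decomposition is therefore valid. The largest bag has 2 vertices, so the width is 1.

Yes; width 1.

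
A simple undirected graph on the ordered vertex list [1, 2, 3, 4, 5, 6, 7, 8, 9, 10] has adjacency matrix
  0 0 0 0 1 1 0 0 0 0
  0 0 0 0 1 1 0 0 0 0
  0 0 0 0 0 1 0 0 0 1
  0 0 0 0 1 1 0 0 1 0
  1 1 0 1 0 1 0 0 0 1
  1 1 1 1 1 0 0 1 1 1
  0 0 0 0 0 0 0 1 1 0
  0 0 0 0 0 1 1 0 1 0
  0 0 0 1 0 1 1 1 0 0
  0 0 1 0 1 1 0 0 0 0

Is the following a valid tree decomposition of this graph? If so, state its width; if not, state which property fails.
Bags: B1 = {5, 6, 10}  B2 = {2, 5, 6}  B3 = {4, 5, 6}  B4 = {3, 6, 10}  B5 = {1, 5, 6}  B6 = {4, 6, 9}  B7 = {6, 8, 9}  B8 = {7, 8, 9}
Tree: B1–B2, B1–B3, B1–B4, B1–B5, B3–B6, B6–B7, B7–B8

Yes; width 2.

Vertex coverage: the bags together contain {1, 2, 3, 4, 5, 6, 7, 8, 9, 10}, the full vertex set. Edge coverage: each edge of G has both endpoints in at least one bag. Running intersection: for every vertex, the bags containing it form a connected subtree. All three properties hold, so this is a valid tree decomposition of width max|bag| − 1 = 2, and hence tw(G) ≤ 2.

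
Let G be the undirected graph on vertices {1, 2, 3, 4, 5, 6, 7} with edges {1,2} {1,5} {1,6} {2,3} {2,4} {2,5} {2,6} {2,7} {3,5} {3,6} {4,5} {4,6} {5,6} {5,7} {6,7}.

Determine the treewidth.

A width-3 tree decomposition is:
Bags: B1 = {2, 4, 5, 6}  B2 = {1, 2, 5, 6}  B3 = {2, 5, 6, 7}  B4 = {2, 3, 5, 6}
Tree: B1–B2, B1–B3, B2–B4
The largest bag has 4 vertices, giving width 3; this decomposition certifies tw(G) ≤ 3. On the other hand G contains the 4-clique {1, 2, 5, 6}. A clique must lie in a single bag of any decomposition, so no decomposition can have width below 3. Therefore the treewidth is 3.

3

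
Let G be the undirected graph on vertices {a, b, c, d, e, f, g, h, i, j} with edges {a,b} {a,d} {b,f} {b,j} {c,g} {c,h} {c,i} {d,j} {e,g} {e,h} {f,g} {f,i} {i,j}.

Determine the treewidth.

A width-2 tree decomposition is:
Bags: B1 = {e, g, h}  B2 = {c, g, h}  B3 = {c, f, g}  B4 = {c, f, i}  B5 = {b, f, i}  B6 = {b, i, j}  B7 = {a, b, j}  B8 = {a, d, j}
Tree: B1–B2, B2–B3, B3–B4, B4–B5, B5–B6, B6–B7, B7–B8
Every bag has size at most 3, so the width is 3 − 1 = 2 and tw(G) ≤ 2. For the lower bound, G contains the cycle e–h–c–g–e, so G is not a forest; only forests have treewidth ≤ 1, hence tw(G) ≥ 2. The upper and lower bounds meet at 2, so that is the treewidth.

2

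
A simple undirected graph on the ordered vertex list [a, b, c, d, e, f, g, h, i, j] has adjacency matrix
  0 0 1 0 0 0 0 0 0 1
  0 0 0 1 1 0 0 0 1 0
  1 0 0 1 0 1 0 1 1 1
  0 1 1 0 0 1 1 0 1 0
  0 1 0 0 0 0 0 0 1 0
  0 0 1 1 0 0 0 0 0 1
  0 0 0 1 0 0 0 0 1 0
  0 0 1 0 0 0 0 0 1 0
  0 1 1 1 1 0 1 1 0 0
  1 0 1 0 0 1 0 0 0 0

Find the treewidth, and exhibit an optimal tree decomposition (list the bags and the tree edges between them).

Treewidth 2.
Bags: B1 = {c, d, i}  B2 = {b, d, i}  B3 = {c, d, f}  B4 = {d, g, i}  B5 = {b, e, i}  B6 = {c, h, i}  B7 = {c, f, j}  B8 = {a, c, j}
Tree: B1–B2, B1–B3, B2–B4, B2–B5, B1–B6, B3–B7, B7–B8

Every bag has size at most 3, so the width is 3 − 1 = 2 and tw(G) ≤ 2. On the other hand G contains the 3-clique {a, c, j}. A clique must lie in a single bag of any decomposition, so no decomposition can have width below 2. Therefore the treewidth is 2.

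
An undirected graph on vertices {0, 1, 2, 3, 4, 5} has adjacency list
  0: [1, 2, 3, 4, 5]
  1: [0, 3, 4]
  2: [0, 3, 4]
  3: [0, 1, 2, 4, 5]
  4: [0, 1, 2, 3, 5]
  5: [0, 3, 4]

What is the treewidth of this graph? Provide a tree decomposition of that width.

Treewidth 3.
Bags: B1 = {0, 1, 3, 4}  B2 = {0, 3, 4, 5}  B3 = {0, 2, 3, 4}
Tree: B1–B2, B2–B3

Each bag holds 4 vertices, so the decomposition has width 3, which upper-bounds the treewidth. On the other hand G contains the 4-clique {0, 1, 3, 4}. A clique must lie in a single bag of any decomposition, so no decomposition can have width below 3. The upper and lower bounds meet at 3, so that is the treewidth.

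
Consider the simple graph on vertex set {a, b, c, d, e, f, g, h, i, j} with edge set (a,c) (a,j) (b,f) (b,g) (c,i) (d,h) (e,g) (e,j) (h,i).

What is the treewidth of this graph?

A width-1 tree decomposition is:
Bags: B1 = {b, f}  B2 = {b, g}  B3 = {e, g}  B4 = {e, j}  B5 = {a, j}  B6 = {a, c}  B7 = {c, i}  B8 = {h, i}  B9 = {d, h}
Tree: B1–B2, B2–B3, B3–B4, B4–B5, B5–B6, B6–B7, B7–B8, B8–B9
Every bag has size at most 2, so the width is 2 − 1 = 1 and tw(G) ≤ 1. Since G has at least one edge (e.g. f–b), it is not an edgeless graph, so tw(G) ≥ 1. The upper and lower bounds meet at 1, so that is the treewidth.

1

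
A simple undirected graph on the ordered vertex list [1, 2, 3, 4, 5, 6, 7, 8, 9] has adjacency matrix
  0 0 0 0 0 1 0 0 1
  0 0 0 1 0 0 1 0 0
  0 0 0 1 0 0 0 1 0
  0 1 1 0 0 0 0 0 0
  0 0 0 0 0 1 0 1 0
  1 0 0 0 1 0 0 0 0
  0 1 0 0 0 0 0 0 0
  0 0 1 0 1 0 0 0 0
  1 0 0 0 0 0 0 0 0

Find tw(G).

1

A width-1 tree decomposition is:
Bags: B1 = {1, 9}  B2 = {1, 6}  B3 = {5, 6}  B4 = {5, 8}  B5 = {3, 8}  B6 = {3, 4}  B7 = {2, 4}  B8 = {2, 7}
Tree: B1–B2, B2–B3, B3–B4, B4–B5, B5–B6, B6–B7, B7–B8
Each bag holds 2 vertices, so the decomposition has width 1, which upper-bounds the treewidth. Any graph with an edge has treewidth ≥ 1, and G has the edge 9–1. Therefore the treewidth is 1.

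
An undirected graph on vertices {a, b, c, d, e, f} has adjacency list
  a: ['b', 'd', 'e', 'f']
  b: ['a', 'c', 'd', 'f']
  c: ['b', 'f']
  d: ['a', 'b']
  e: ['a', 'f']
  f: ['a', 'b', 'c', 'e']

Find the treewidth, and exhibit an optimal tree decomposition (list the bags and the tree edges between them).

Treewidth 2.
One such decomposition:
Bags: B1 = {a, e, f}  B2 = {a, b, f}  B3 = {a, b, d}  B4 = {b, c, f}
Tree: B1–B2, B2–B3, B2–B4

The largest bag has 3 vertices, giving width 2; this decomposition certifies tw(G) ≤ 2. On the other hand G contains the 3-clique {a, b, d}. A clique must lie in a single bag of any decomposition, so no decomposition can have width below 2. Therefore the treewidth is 2.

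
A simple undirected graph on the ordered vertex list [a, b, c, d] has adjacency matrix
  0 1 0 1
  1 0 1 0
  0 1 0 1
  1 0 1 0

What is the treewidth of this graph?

2

A width-2 tree decomposition is:
Bags: B1 = {a, c, d}  B2 = {a, b, c}
Tree: B1–B2
Each bag holds 3 vertices, so the decomposition has width 2, which upper-bounds the treewidth. Since c–d–a–b–c is a cycle in G, G is not acyclic. Forests are exactly the graphs of treewidth ≤ 1, so tw(G) ≥ 2. Combining the bounds, tw(G) = 2.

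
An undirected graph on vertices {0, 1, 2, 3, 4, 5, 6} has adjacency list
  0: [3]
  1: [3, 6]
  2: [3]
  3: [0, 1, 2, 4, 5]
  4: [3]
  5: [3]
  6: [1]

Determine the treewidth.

1

A width-1 tree decomposition is:
Bags: B1 = {1, 3}  B2 = {3, 4}  B3 = {3, 5}  B4 = {1, 6}  B5 = {0, 3}  B6 = {2, 3}
Tree: B1–B2, B1–B3, B1–B4, B2–B5, B1–B6
The largest bag has 2 vertices, giving width 1; this decomposition certifies tw(G) ≤ 1. G has an edge, so its treewidth is at least 1. The upper and lower bounds meet at 1, so that is the treewidth.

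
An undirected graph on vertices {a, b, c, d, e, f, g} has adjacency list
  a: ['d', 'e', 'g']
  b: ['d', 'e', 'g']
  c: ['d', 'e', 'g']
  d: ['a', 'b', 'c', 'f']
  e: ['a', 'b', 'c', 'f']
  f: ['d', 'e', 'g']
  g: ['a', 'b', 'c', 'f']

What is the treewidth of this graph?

A width-3 tree decomposition is:
Bags: B1 = {a, d, e, g}  B2 = {c, d, e, g}  B3 = {d, e, f, g}  B4 = {b, d, e, g}
Tree: B1–B2, B2–B3, B3–B4
Every bag has size at most 4, so the width is 4 − 1 = 3 and tw(G) ≤ 3. For the lower bound: the 4 vertex sets {a,g}, {c,d}, {e}, {f} are disjoint, each induces a connected subgraph, and every pair is joined by at least one edge of G. Contracting each set to a single vertex therefore yields K_{4} as a minor, and since treewidth is minor-monotone, tw(G) ≥ tw(K_{4}) = 3. The upper and lower bounds meet at 3, so that is the treewidth.

3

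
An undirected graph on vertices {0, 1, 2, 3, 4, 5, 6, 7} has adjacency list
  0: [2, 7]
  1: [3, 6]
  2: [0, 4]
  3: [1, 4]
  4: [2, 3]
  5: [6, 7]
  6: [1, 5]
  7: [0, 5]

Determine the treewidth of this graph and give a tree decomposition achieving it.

Every bag has size at most 3, so the width is 3 − 1 = 2 and tw(G) ≤ 2. Since 2–4–3–1–6–5–7–0–2 is a cycle in G, G is not acyclic. Forests are exactly the graphs of treewidth ≤ 1, so tw(G) ≥ 2. The upper and lower bounds meet at 2, so that is the treewidth.

Treewidth 2.
One optimal decomposition is:
Bags: B1 = {2, 3, 4}  B2 = {1, 2, 3}  B3 = {1, 2, 6}  B4 = {2, 5, 6}  B5 = {2, 5, 7}  B6 = {0, 2, 7}
Tree: B1–B2, B2–B3, B3–B4, B4–B5, B5–B6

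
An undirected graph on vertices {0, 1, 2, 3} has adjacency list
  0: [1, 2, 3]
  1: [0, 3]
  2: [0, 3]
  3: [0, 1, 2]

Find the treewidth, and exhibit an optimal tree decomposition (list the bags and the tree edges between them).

Each bag holds 3 vertices, so the decomposition has width 2, which upper-bounds the treewidth. For the lower bound, the 3 vertices {0, 1, 3} are pairwise adjacent, and any tree decomposition puts a clique entirely inside one bag — forcing width ≥ 2. Therefore the treewidth is 2.

Treewidth 2.
One optimal decomposition is:
Bags: B1 = {0, 1, 3}  B2 = {0, 2, 3}
Tree: B1–B2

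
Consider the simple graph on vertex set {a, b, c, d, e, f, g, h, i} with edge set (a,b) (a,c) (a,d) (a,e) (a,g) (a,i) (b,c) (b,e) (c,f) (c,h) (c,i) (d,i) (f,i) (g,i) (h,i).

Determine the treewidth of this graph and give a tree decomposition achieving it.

Treewidth 2.
Bags: B1 = {a, c, i}  B2 = {a, b, c}  B3 = {a, g, i}  B4 = {a, d, i}  B5 = {c, h, i}  B6 = {c, f, i}  B7 = {a, b, e}
Tree: B1–B2, B1–B3, B1–B4, B1–B5, B5–B6, B2–B7

The largest bag has 3 vertices, giving width 2; this decomposition certifies tw(G) ≤ 2. For the lower bound, the 3 vertices {a, b, e} are pairwise adjacent, and any tree decomposition puts a clique entirely inside one bag — forcing width ≥ 2. Therefore the treewidth is 2.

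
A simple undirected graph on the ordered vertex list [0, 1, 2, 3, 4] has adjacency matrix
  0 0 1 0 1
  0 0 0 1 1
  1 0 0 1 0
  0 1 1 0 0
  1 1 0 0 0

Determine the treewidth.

2

A width-2 tree decomposition is:
Bags: B1 = {1, 2, 3}  B2 = {1, 2, 4}  B3 = {0, 2, 4}
Tree: B1–B2, B2–B3
The largest bag has 3 vertices, giving width 2; this decomposition certifies tw(G) ≤ 2. For the lower bound, G contains the cycle 2–3–1–4–0–2, so G is not a forest; only forests have treewidth ≤ 1, hence tw(G) ≥ 2. Therefore the treewidth is 2.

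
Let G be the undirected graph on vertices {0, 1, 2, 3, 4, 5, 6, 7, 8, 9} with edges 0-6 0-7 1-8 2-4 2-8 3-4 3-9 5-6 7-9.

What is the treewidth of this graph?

1

A width-1 tree decomposition is:
Bags: B1 = {5, 6}  B2 = {0, 6}  B3 = {0, 7}  B4 = {7, 9}  B5 = {3, 9}  B6 = {3, 4}  B7 = {2, 4}  B8 = {2, 8}  B9 = {1, 8}
Tree: B1–B2, B2–B3, B3–B4, B4–B5, B5–B6, B6–B7, B7–B8, B8–B9
Each bag holds 2 vertices, so the decomposition has width 1, which upper-bounds the treewidth. Since G has at least one edge (e.g. 5–6), it is not an edgeless graph, so tw(G) ≥ 1. Combining the bounds, tw(G) = 1.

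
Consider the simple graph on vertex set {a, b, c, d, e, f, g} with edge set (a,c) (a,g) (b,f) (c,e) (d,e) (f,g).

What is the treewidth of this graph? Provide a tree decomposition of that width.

The largest bag has 2 vertices, giving width 1; this decomposition certifies tw(G) ≤ 1. G has an edge, so its treewidth is at least 1. Hence tw(G) = 1 exactly.

Treewidth 1.
One such decomposition:
Bags: B1 = {d, e}  B2 = {c, e}  B3 = {a, c}  B4 = {a, g}  B5 = {f, g}  B6 = {b, f}
Tree: B1–B2, B2–B3, B3–B4, B4–B5, B5–B6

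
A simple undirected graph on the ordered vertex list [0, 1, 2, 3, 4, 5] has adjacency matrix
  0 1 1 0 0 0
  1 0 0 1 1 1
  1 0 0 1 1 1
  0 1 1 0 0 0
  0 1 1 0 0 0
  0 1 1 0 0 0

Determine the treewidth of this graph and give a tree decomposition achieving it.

Treewidth 2.
One such decomposition:
Bags: B1 = {1, 2, 3}  B2 = {0, 1, 2}  B3 = {1, 2, 5}  B4 = {1, 2, 4}
Tree: B1–B2, B2–B3, B3–B4

Every bag has size at most 3, so the width is 3 − 1 = 2 and tw(G) ≤ 2. Since 3–2–0–1–3 is a cycle in G, G is not acyclic. Forests are exactly the graphs of treewidth ≤ 1, so tw(G) ≥ 2. The upper and lower bounds meet at 2, so that is the treewidth.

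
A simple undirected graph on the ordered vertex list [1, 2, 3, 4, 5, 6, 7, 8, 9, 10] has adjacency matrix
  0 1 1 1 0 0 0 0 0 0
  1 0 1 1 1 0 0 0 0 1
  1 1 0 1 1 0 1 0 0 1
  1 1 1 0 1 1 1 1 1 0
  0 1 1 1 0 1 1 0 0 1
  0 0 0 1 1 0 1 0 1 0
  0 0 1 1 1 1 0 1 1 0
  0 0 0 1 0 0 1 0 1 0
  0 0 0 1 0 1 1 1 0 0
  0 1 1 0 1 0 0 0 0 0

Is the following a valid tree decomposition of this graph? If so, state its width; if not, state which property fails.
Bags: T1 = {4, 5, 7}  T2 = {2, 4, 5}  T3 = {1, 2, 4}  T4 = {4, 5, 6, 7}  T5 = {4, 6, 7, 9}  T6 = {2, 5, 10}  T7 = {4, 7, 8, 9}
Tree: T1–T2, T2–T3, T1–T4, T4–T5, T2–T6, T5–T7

No — vertex 3 appears in no bag.

A tree decomposition must satisfy three properties: every vertex lies in some bag; for every edge, both endpoints lie together in some bag; and for every vertex, the bags containing it form a connected subtree. Here vertex 3 appears in no bag, so the decomposition is invalid.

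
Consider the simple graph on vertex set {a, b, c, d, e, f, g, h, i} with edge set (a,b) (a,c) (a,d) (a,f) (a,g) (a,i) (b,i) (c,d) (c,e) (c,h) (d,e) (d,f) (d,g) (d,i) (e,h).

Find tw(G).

2

A width-2 tree decomposition is:
Bags: B1 = {a, d, g}  B2 = {a, c, d}  B3 = {a, d, f}  B4 = {c, d, e}  B5 = {a, d, i}  B6 = {c, e, h}  B7 = {a, b, i}
Tree: B1–B2, B1–B3, B2–B4, B2–B5, B4–B6, B5–B7
Every bag has size at most 3, so the width is 3 − 1 = 2 and tw(G) ≤ 2. On the other hand G contains the 3-clique {c, d, e}. A clique must lie in a single bag of any decomposition, so no decomposition can have width below 2. The upper and lower bounds meet at 2, so that is the treewidth.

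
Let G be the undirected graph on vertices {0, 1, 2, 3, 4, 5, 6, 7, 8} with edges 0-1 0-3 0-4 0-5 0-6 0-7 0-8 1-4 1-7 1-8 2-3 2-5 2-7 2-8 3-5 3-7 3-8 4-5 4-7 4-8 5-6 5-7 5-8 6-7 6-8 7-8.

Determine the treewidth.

A width-4 tree decomposition is:
Bags: B1 = {0, 3, 5, 7, 8}  B2 = {0, 4, 5, 7, 8}  B3 = {0, 1, 4, 7, 8}  B4 = {0, 5, 6, 7, 8}  B5 = {2, 3, 5, 7, 8}
Tree: B1–B2, B2–B3, B2–B4, B1–B5
Each bag holds 5 vertices, so the decomposition has width 4, which upper-bounds the treewidth. For the lower bound, the 5 vertices {0, 1, 4, 7, 8} are pairwise adjacent, and any tree decomposition puts a clique entirely inside one bag — forcing width ≥ 4. Therefore the treewidth is 4.

4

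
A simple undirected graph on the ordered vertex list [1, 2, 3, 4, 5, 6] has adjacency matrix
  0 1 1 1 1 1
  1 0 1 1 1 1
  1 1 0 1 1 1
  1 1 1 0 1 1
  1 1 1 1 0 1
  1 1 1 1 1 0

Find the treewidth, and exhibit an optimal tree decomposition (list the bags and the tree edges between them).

A single bag containing all 6 vertices is trivially a valid decomposition of width 5. For the lower bound, the 6 vertices {1, 2, 3, 4, 5, 6} are pairwise adjacent, and any tree decomposition puts a clique entirely inside one bag — forcing width ≥ 5. Therefore the treewidth is 5.

Treewidth 5.
One optimal decomposition is:
Bags: B1 = {1, 2, 3, 4, 5, 6}
Tree: (single bag)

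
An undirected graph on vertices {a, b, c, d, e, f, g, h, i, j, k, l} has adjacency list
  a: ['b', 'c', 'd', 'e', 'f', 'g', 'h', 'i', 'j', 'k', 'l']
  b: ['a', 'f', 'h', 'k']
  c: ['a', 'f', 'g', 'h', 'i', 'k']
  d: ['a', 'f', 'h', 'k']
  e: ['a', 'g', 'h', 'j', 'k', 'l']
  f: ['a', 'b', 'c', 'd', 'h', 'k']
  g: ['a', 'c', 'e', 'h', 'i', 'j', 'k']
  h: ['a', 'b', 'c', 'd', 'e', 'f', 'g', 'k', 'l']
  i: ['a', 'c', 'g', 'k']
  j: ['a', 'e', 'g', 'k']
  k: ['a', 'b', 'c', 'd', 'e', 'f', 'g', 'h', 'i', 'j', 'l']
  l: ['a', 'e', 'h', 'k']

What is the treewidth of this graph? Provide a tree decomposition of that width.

Treewidth 4.
One optimal decomposition is:
Bags: B1 = {a, c, g, h, k}  B2 = {a, e, g, h, k}  B3 = {a, e, h, k, l}  B4 = {a, c, f, h, k}  B5 = {a, e, g, j, k}  B6 = {a, d, f, h, k}  B7 = {a, c, g, i, k}  B8 = {a, b, f, h, k}
Tree: B1–B2, B2–B3, B1–B4, B2–B5, B4–B6, B1–B7, B4–B8

Every bag has size at most 5, so the width is 5 − 1 = 4 and tw(G) ≤ 4. Conversely, {a, e, g, j, k} is a clique of size 5, and the vertices of any clique must share a bag in every tree decomposition; so some bag has ≥ 5 vertices and tw(G) ≥ 4. Therefore the treewidth is 4.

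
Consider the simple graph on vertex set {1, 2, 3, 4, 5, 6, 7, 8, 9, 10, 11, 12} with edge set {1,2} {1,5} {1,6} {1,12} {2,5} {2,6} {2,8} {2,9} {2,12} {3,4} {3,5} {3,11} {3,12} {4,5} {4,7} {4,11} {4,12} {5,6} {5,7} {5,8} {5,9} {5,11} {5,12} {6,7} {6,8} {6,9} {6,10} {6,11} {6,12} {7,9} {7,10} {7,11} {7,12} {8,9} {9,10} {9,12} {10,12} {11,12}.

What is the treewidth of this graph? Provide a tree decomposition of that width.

Every bag has size at most 5, so the width is 5 − 1 = 4 and tw(G) ≤ 4. On the other hand G contains the 5-clique {6, 7, 9, 10, 12}. A clique must lie in a single bag of any decomposition, so no decomposition can have width below 4. Therefore the treewidth is 4.

Treewidth 4.
One such decomposition:
Bags: B1 = {1, 2, 5, 6, 12}  B2 = {2, 5, 6, 9, 12}  B3 = {2, 5, 6, 8, 9}  B4 = {5, 6, 7, 9, 12}  B5 = {5, 6, 7, 11, 12}  B6 = {4, 5, 7, 11, 12}  B7 = {3, 4, 5, 11, 12}  B8 = {6, 7, 9, 10, 12}
Tree: B1–B2, B2–B3, B2–B4, B4–B5, B5–B6, B6–B7, B4–B8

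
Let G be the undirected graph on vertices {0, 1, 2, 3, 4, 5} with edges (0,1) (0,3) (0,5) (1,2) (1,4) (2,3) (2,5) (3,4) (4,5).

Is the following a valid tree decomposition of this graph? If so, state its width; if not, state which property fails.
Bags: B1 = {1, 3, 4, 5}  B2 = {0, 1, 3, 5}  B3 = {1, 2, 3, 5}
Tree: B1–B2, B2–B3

Every vertex of G appears in some bag (union = {0, 1, 2, 3, 4, 5}); every edge is covered by a bag; and for each vertex v the set of bags containing v is connected in the bag tree. The decomposition is therefore valid. The largest bag has 4 vertices, so the width is 3.

Yes; width 3.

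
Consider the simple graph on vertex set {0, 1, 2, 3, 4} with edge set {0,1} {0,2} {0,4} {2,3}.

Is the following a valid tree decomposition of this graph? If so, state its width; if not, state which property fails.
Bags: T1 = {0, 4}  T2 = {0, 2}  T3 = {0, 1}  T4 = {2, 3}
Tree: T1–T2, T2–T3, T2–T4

Yes; width 1.

Every vertex of G appears in some bag (union = {0, 1, 2, 3, 4}); every edge is covered by a bag; and for each vertex v the set of bags containing v is connected in the bag tree. The decomposition is therefore valid. The largest bag has 2 vertices, so the width is 1.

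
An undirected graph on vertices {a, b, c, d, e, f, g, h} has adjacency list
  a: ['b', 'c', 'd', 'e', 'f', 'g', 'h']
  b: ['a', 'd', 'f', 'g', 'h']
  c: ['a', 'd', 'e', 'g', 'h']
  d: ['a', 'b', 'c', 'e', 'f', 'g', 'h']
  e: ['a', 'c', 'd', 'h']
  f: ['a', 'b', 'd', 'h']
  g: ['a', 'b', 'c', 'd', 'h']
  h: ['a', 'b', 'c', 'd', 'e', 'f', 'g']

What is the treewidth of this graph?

A width-4 tree decomposition is:
Bags: B1 = {a, c, d, g, h}  B2 = {a, b, d, g, h}  B3 = {a, c, d, e, h}  B4 = {a, b, d, f, h}
Tree: B1–B2, B1–B3, B2–B4
Each bag holds 5 vertices, so the decomposition has width 4, which upper-bounds the treewidth. For the lower bound, the 5 vertices {a, c, d, g, h} are pairwise adjacent, and any tree decomposition puts a clique entirely inside one bag — forcing width ≥ 4. Therefore the treewidth is 4.

4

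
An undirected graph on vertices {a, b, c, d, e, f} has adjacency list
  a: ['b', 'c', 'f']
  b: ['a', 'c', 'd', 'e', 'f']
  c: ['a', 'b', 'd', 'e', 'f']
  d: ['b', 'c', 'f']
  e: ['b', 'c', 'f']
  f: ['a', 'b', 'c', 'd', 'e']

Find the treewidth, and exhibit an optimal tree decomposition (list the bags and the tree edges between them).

The largest bag has 4 vertices, giving width 3; this decomposition certifies tw(G) ≤ 3. Conversely, {b, c, d, f} is a clique of size 4, and the vertices of any clique must share a bag in every tree decomposition; so some bag has ≥ 4 vertices and tw(G) ≥ 3. Combining the bounds, tw(G) = 3.

Treewidth 3.
One such decomposition:
Bags: B1 = {a, b, c, f}  B2 = {b, c, d, f}  B3 = {b, c, e, f}
Tree: B1–B2, B1–B3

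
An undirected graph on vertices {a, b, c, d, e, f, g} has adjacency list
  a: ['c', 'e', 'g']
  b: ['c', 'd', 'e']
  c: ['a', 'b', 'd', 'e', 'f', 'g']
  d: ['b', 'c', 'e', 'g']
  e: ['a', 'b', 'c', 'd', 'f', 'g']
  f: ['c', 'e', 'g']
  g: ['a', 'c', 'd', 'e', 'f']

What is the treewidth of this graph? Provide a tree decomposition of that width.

Treewidth 3.
One such decomposition:
Bags: B1 = {a, c, e, g}  B2 = {c, e, f, g}  B3 = {c, d, e, g}  B4 = {b, c, d, e}
Tree: B1–B2, B1–B3, B3–B4

The largest bag has 4 vertices, giving width 3; this decomposition certifies tw(G) ≤ 3. On the other hand G contains the 4-clique {c, d, e, g}. A clique must lie in a single bag of any decomposition, so no decomposition can have width below 3. The upper and lower bounds meet at 3, so that is the treewidth.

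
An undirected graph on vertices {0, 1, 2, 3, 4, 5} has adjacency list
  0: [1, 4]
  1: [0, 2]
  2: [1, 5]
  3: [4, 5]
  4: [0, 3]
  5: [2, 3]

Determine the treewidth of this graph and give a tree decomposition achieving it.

Treewidth 2.
One optimal decomposition is:
Bags: B1 = {0, 3, 4}  B2 = {0, 1, 3}  B3 = {1, 2, 3}  B4 = {2, 3, 5}
Tree: B1–B2, B2–B3, B3–B4

The largest bag has 3 vertices, giving width 2; this decomposition certifies tw(G) ≤ 2. Since 3–4–0–1–2–5–3 is a cycle in G, G is not acyclic. Forests are exactly the graphs of treewidth ≤ 1, so tw(G) ≥ 2. Hence tw(G) = 2 exactly.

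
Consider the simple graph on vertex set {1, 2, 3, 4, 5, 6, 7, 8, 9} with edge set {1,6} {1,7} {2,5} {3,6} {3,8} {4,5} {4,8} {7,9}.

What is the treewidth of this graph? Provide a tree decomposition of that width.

Treewidth 1.
One such decomposition:
Bags: B1 = {2, 5}  B2 = {4, 5}  B3 = {4, 8}  B4 = {3, 8}  B5 = {3, 6}  B6 = {1, 6}  B7 = {1, 7}  B8 = {7, 9}
Tree: B1–B2, B2–B3, B3–B4, B4–B5, B5–B6, B6–B7, B7–B8

Each bag holds 2 vertices, so the decomposition has width 1, which upper-bounds the treewidth. Any graph with an edge has treewidth ≥ 1, and G has the edge 2–5. The upper and lower bounds meet at 1, so that is the treewidth.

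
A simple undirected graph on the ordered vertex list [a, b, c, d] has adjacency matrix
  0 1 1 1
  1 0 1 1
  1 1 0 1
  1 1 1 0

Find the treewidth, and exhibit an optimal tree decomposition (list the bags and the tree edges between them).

Treewidth 3.
One such decomposition:
Bags: B1 = {a, b, c, d}
Tree: (single bag)

A single bag containing all 4 vertices is trivially a valid decomposition of width 3. Conversely, {a, b, c, d} is a clique of size 4, and the vertices of any clique must share a bag in every tree decomposition; so some bag has ≥ 4 vertices and tw(G) ≥ 3. Combining the bounds, tw(G) = 3.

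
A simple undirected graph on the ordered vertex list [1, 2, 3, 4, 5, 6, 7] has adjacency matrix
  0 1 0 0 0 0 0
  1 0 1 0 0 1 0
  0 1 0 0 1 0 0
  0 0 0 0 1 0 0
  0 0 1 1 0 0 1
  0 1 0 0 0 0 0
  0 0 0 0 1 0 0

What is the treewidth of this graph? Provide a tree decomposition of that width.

Each bag holds 2 vertices, so the decomposition has width 1, which upper-bounds the treewidth. Since G has at least one edge (e.g. 5–7), it is not an edgeless graph, so tw(G) ≥ 1. Combining the bounds, tw(G) = 1.

Treewidth 1.
Bags: B1 = {5, 7}  B2 = {3, 5}  B3 = {2, 3}  B4 = {2, 6}  B5 = {4, 5}  B6 = {1, 2}
Tree: B1–B2, B2–B3, B3–B4, B1–B5, B3–B6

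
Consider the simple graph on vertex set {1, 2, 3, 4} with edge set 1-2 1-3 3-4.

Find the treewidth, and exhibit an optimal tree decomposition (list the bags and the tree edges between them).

The largest bag has 2 vertices, giving width 1; this decomposition certifies tw(G) ≤ 1. Any graph with an edge has treewidth ≥ 1, and G has the edge 4–3. Therefore the treewidth is 1.

Treewidth 1.
One such decomposition:
Bags: B1 = {3, 4}  B2 = {1, 3}  B3 = {1, 2}
Tree: B1–B2, B2–B3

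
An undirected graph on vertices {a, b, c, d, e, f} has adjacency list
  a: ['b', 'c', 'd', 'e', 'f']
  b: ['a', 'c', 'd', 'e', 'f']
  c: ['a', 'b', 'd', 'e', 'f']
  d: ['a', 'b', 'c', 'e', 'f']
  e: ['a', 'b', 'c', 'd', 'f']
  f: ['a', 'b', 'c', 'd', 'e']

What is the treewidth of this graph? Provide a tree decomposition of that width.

With just one bag of size 6, the width is 6 − 1 = 5, so tw(G) ≤ 5. For the lower bound, the 6 vertices {a, b, c, d, e, f} are pairwise adjacent, and any tree decomposition puts a clique entirely inside one bag — forcing width ≥ 5. Hence tw(G) = 5 exactly.

Treewidth 5.
One such decomposition:
Bags: B1 = {a, b, c, d, e, f}
Tree: (single bag)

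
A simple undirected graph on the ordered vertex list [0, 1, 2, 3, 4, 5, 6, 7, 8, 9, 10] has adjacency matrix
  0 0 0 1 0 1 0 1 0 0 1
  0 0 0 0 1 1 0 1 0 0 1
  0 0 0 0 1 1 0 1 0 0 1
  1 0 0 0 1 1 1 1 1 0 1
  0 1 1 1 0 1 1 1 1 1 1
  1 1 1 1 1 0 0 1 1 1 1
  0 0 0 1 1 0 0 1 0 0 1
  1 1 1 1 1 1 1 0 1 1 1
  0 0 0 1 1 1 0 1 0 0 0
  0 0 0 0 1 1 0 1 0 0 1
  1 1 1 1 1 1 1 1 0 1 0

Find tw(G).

A width-4 tree decomposition is:
Bags: B1 = {3, 4, 5, 7, 10}  B2 = {3, 4, 5, 7, 8}  B3 = {4, 5, 7, 9, 10}  B4 = {2, 4, 5, 7, 10}  B5 = {0, 3, 5, 7, 10}  B6 = {3, 4, 6, 7, 10}  B7 = {1, 4, 5, 7, 10}
Tree: B1–B2, B1–B3, B3–B4, B1–B5, B1–B6, B4–B7
Every bag has size at most 5, so the width is 5 − 1 = 4 and tw(G) ≤ 4. On the other hand G contains the 5-clique {0, 3, 5, 7, 10}. A clique must lie in a single bag of any decomposition, so no decomposition can have width below 4. Hence tw(G) = 4 exactly.

4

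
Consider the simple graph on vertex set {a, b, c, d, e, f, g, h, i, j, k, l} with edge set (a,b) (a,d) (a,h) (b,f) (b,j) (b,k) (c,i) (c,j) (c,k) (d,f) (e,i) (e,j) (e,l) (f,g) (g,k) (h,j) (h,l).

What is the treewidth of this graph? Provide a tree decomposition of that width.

Treewidth 3.
One optimal decomposition is:
Bags: B1 = {c, e, i, l}  B2 = {c, e, j, l}  B3 = {c, h, j, l}  B4 = {c, h, j, k}  B5 = {b, h, j, k}  B6 = {a, b, h, k}  B7 = {a, b, g, k}  B8 = {a, b, f, g}  B9 = {a, d, f, g}
Tree: B1–B2, B2–B3, B3–B4, B4–B5, B5–B6, B6–B7, B7–B8, B8–B9

Each bag holds 4 vertices, so the decomposition has width 3, which upper-bounds the treewidth. For the lower bound: the 4 vertex sets {e,i,l}, {c}, {j}, {a,b,h,k} are disjoint, each induces a connected subgraph, and every pair is joined by at least one edge of G. Contracting each set to a single vertex therefore yields K_{4} as a minor, and since treewidth is minor-monotone, tw(G) ≥ tw(K_{4}) = 3. Combining the bounds, tw(G) = 3.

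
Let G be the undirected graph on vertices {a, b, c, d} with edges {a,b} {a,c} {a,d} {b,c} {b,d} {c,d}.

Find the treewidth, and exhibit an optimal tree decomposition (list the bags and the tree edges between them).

With just one bag of size 4, the width is 4 − 1 = 3, so tw(G) ≤ 3. Conversely, {a, b, c, d} is a clique of size 4, and the vertices of any clique must share a bag in every tree decomposition; so some bag has ≥ 4 vertices and tw(G) ≥ 3. The upper and lower bounds meet at 3, so that is the treewidth.

Treewidth 3.
Bags: B1 = {a, b, c, d}
Tree: (single bag)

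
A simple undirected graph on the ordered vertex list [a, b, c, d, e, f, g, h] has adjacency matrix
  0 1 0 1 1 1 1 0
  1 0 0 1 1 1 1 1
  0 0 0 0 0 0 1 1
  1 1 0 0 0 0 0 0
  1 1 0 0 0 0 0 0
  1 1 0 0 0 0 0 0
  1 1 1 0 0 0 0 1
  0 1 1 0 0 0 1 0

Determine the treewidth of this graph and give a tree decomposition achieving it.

Each bag holds 3 vertices, so the decomposition has width 2, which upper-bounds the treewidth. On the other hand G contains the 3-clique {c, g, h}. A clique must lie in a single bag of any decomposition, so no decomposition can have width below 2. Therefore the treewidth is 2.

Treewidth 2.
One optimal decomposition is:
Bags: B1 = {a, b, d}  B2 = {a, b, f}  B3 = {a, b, g}  B4 = {b, g, h}  B5 = {c, g, h}  B6 = {a, b, e}
Tree: B1–B2, B2–B3, B3–B4, B4–B5, B3–B6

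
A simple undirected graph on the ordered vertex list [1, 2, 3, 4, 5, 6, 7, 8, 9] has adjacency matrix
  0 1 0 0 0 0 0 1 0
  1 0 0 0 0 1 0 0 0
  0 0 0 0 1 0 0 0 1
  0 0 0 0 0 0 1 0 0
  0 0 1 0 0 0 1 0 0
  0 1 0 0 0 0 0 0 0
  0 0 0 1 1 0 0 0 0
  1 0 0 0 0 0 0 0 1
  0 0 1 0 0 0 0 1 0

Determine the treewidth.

A width-1 tree decomposition is:
Bags: B1 = {4, 7}  B2 = {5, 7}  B3 = {3, 5}  B4 = {3, 9}  B5 = {8, 9}  B6 = {1, 8}  B7 = {1, 2}  B8 = {2, 6}
Tree: B1–B2, B2–B3, B3–B4, B4–B5, B5–B6, B6–B7, B7–B8
Every bag has size at most 2, so the width is 2 − 1 = 1 and tw(G) ≤ 1. Any graph with an edge has treewidth ≥ 1, and G has the edge 4–7. Hence tw(G) = 1 exactly.

1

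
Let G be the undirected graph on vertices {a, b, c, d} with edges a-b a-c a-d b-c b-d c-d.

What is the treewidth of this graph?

A width-3 tree decomposition is:
Bags: B1 = {a, b, c, d}
Tree: (single bag)
With just one bag of size 4, the width is 4 − 1 = 3, so tw(G) ≤ 3. For the lower bound, the 4 vertices {a, b, c, d} are pairwise adjacent, and any tree decomposition puts a clique entirely inside one bag — forcing width ≥ 3. The upper and lower bounds meet at 3, so that is the treewidth.

3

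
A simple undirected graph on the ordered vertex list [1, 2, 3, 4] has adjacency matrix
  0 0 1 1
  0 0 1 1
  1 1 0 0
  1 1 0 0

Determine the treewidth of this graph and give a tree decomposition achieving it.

Treewidth 2.
One such decomposition:
Bags: B1 = {2, 3, 4}  B2 = {1, 3, 4}
Tree: B1–B2

The largest bag has 3 vertices, giving width 2; this decomposition certifies tw(G) ≤ 2. For the lower bound, G contains the cycle 3–2–4–1–3, so G is not a forest; only forests have treewidth ≤ 1, hence tw(G) ≥ 2. Combining the bounds, tw(G) = 2.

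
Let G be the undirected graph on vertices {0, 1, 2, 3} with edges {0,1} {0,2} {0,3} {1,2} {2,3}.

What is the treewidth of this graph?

2

A width-2 tree decomposition is:
Bags: B1 = {0, 2, 3}  B2 = {0, 1, 2}
Tree: B1–B2
Each bag holds 3 vertices, so the decomposition has width 2, which upper-bounds the treewidth. Conversely, {0, 1, 2} is a clique of size 3, and the vertices of any clique must share a bag in every tree decomposition; so some bag has ≥ 3 vertices and tw(G) ≥ 2. The upper and lower bounds meet at 2, so that is the treewidth.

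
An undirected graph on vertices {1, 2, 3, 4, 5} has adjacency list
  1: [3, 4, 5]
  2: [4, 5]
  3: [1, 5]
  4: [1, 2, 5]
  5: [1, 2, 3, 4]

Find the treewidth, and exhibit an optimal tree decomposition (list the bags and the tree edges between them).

Treewidth 2.
Bags: B1 = {1, 3, 5}  B2 = {1, 4, 5}  B3 = {2, 4, 5}
Tree: B1–B2, B2–B3

Each bag holds 3 vertices, so the decomposition has width 2, which upper-bounds the treewidth. On the other hand G contains the 3-clique {1, 3, 5}. A clique must lie in a single bag of any decomposition, so no decomposition can have width below 2. The upper and lower bounds meet at 2, so that is the treewidth.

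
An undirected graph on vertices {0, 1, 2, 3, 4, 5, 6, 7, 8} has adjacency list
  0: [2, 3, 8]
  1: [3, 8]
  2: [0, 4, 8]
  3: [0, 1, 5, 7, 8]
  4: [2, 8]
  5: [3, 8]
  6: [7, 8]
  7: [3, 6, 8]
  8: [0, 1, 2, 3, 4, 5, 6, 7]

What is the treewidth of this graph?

A width-2 tree decomposition is:
Bags: B1 = {3, 7, 8}  B2 = {1, 3, 8}  B3 = {0, 3, 8}  B4 = {3, 5, 8}  B5 = {6, 7, 8}  B6 = {0, 2, 8}  B7 = {2, 4, 8}
Tree: B1–B2, B2–B3, B2–B4, B1–B5, B3–B6, B6–B7
Every bag has size at most 3, so the width is 3 − 1 = 2 and tw(G) ≤ 2. On the other hand G contains the 3-clique {0, 2, 8}. A clique must lie in a single bag of any decomposition, so no decomposition can have width below 2. Combining the bounds, tw(G) = 2.

2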